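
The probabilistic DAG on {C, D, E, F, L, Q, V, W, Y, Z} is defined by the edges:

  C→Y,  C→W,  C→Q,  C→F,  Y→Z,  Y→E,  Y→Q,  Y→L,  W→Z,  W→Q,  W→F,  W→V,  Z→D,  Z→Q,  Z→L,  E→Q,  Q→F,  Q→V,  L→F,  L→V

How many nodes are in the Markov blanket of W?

Parents of W: C.
Children of W: F, Q, V, Z.
For each child, the remaining parents (spouses of W):
  parents(Z) \ {W} = {Y}.
  Q's other parents are C, E, Y, Z.
  F's other parents are C, L, Q.
  V's other parents are L, Q.
MB(W) = {C, E, F, L, Q, V, Y, Z}, which has 8 nodes.

8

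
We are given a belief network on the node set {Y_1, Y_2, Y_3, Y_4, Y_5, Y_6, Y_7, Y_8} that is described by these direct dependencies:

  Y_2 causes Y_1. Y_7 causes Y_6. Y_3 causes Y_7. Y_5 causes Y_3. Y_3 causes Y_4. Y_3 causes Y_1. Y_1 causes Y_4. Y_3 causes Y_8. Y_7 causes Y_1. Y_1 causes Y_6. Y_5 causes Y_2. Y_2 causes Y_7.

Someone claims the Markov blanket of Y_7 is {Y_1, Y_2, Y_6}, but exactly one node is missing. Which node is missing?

Y_3

Ch(Y_7) = {Y_1, Y_6}.
Y_7's parents: Y_2, Y_3.
Parents of each child, excluding Y_7:
  Y_1 also has parents Y_2, Y_3.
  parents(Y_6) \ {Y_7} = {Y_1}.
MB(Y_7) = {Y_1, Y_2, Y_3, Y_6}.
Comparing with the claimed set, Y_3 is missing.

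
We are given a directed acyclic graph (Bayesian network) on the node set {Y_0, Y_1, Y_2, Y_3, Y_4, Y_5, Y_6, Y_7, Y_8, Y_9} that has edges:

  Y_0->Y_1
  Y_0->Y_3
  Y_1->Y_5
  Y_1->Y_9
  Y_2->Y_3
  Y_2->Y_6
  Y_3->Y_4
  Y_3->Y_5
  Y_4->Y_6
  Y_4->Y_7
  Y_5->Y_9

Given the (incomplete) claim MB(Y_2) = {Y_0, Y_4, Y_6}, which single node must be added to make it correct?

Pa(Y_2) = {}.
Y_2's children: Y_3, Y_6.
For each child, the remaining parents (spouses of Y_2):
  parents(Y_3) \ {Y_2} = {Y_0}.
  Y_6 also has parent Y_4.
MB(Y_2) = {Y_0, Y_3, Y_4, Y_6}.
Comparing with the claimed set, Y_3 is missing.

Y_3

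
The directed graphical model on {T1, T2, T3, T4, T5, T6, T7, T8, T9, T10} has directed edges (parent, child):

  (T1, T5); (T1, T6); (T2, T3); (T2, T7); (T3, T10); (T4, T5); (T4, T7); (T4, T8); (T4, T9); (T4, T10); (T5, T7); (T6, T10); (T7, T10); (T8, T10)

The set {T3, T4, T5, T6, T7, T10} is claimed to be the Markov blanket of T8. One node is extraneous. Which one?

T5

Ch(T8) = {T10}.
Pa(T8) = {T4}.
For each child, the remaining parents (spouses of T8):
  T10 also has parents T3, T4, T6, T7.
MB(T8) = {T3, T4, T6, T7, T10}.
T5 is neither a parent, child, nor co-parent of T8, so it does not belong.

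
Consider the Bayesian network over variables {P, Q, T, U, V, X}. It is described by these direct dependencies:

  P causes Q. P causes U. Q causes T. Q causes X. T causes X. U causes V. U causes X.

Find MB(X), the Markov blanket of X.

X's children: none.
Parents of X: Q, T, U.
With no children, X has no spouses; the co-parent set is empty.
Taking the union gives {Q, T, U}.

{Q, T, U}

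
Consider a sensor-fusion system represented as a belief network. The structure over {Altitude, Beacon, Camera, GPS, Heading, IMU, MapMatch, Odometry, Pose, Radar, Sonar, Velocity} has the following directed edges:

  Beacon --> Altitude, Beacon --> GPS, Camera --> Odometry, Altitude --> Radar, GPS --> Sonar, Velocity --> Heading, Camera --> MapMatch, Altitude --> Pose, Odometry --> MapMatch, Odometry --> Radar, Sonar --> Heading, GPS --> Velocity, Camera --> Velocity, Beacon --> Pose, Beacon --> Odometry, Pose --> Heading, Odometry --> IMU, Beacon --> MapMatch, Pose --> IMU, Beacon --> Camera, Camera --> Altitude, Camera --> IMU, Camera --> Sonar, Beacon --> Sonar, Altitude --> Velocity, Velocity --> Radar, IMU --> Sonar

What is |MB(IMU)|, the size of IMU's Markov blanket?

Recall MB(v) = parents ∪ children ∪ spouses, where spouses are the other parents of v's children.
Parents of IMU: Camera, Odometry, Pose.
Ch(IMU) = {Sonar}.
Parents of each child, excluding IMU:
  Sonar also has parents Beacon, Camera, GPS.
MB(IMU) = {Beacon, Camera, GPS, Odometry, Pose, Sonar}, which has 6 nodes.

6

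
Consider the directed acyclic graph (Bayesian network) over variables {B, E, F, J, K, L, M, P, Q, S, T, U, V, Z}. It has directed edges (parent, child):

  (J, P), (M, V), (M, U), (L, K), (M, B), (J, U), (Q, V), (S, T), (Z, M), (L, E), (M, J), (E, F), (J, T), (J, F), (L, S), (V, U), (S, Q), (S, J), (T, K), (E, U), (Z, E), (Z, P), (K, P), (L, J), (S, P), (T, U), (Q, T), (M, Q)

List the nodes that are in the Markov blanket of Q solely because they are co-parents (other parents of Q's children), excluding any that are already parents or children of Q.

{J}

Children of Q: T, V.
  V also has parent M.
  parents(T) \ {Q} = {J, S}.
Excluding nodes already adjacent to Q (M, S, T, V), the co-parent-only contribution is {J}.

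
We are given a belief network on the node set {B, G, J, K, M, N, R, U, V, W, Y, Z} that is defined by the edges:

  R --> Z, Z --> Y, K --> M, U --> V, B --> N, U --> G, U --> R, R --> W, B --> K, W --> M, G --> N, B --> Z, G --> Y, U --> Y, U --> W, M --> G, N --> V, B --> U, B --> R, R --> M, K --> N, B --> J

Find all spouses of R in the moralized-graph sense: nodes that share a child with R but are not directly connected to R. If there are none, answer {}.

Children of R: M, W, Z.
  W's other parent is U.
  M also has parents K, W.
  Z also has parent B.
Excluding nodes already adjacent to R (B, M, U, W, Z), the co-parent-only contribution is {K}.

{K}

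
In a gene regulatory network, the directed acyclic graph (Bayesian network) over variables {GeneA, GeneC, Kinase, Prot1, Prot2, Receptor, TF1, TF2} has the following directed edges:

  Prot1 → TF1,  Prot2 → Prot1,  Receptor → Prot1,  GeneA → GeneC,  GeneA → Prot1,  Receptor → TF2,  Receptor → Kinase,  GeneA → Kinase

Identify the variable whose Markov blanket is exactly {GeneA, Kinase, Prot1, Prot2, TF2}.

Receptor

The target node must have every member of {GeneA, Kinase, Prot1, Prot2, TF2} as a parent, child, or co-parent, and no others.
Parents of Receptor: none; children: Kinase, Prot1, TF2; co-parents: GeneA, Prot2.
These exactly cover the given set, so the node is Receptor.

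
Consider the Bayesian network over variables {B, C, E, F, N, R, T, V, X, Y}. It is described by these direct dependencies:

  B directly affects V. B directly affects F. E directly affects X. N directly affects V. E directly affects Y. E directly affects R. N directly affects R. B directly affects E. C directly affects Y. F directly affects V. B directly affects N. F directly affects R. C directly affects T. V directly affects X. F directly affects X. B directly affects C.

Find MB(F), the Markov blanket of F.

F has parent B.
F has children R, V, X.
Co-parents of F (other parents of its children):
  parents(R) \ {F} = {E, N}.
  V also has parents B, N.
  X's other parents are E, V.
Taking the union gives {B, E, N, R, V, X}.

{B, E, N, R, V, X}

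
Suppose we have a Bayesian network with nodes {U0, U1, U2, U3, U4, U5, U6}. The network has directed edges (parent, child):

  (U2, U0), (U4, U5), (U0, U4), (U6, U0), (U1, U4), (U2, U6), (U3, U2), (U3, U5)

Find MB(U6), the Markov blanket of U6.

The Markov blanket of a node is its parents, its children, and the other parents of its children.
U6's parents: U2.
U6's children: U0.
Other parents of U6's children:
  U0 also has parent U2.
Taking the union gives {U0, U2}.

{U0, U2}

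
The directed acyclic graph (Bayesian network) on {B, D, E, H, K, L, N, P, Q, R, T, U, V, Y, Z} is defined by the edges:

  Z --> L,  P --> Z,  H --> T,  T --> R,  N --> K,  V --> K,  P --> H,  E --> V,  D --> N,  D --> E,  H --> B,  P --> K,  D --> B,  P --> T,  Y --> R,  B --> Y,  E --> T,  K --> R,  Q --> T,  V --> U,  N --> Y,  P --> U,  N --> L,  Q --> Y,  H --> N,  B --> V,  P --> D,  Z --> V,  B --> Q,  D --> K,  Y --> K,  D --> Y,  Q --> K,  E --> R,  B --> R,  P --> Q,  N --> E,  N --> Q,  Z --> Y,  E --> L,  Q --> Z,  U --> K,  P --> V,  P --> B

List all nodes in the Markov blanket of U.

A node's Markov blanket = Pa ∪ Ch ∪ (parents of Ch other than the node itself).
U has child K.
Parents of U: P, V.
For each child, the remaining parents (spouses of U):
  K: D, N, P, Q, V, Y
Union: {P, V} ∪ {K} ∪ {D, N, P, Q, V, Y} = {D, K, N, P, Q, V, Y}.

{D, K, N, P, Q, V, Y}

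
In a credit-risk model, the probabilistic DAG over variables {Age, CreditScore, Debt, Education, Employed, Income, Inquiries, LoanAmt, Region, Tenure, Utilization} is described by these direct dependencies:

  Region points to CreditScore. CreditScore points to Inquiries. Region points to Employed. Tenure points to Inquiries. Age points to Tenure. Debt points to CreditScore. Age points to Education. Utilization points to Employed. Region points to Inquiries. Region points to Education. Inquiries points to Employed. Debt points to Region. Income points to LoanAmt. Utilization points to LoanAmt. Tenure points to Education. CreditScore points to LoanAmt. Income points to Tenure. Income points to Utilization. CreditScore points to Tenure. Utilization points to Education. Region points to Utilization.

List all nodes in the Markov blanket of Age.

{CreditScore, Education, Income, Region, Tenure, Utilization}

The Markov blanket of a node is its parents, its children, and the other parents of its children.
Parents of Age: none.
Age's children: Education, Tenure.
For each child, the remaining parents (spouses of Age):
  parents(Tenure) \ {Age} = {CreditScore, Income}.
  Education's other parents are Region, Tenure, Utilization.
Union: {} ∪ {Education, Tenure} ∪ {CreditScore, Income, Region, Tenure, Utilization} = {CreditScore, Education, Income, Region, Tenure, Utilization}.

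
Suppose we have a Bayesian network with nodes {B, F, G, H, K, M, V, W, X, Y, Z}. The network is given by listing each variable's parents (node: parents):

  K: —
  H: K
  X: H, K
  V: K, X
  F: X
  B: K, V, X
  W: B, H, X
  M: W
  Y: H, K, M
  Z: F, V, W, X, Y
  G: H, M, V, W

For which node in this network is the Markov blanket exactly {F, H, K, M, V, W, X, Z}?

The target node must have every member of {F, H, K, M, V, W, X, Z} as a parent, child, or co-parent, and no others.
Parents of Y: H, K, M; children: Z; co-parents: F, V, W, X.
These exactly cover the given set, so the node is Y.

Y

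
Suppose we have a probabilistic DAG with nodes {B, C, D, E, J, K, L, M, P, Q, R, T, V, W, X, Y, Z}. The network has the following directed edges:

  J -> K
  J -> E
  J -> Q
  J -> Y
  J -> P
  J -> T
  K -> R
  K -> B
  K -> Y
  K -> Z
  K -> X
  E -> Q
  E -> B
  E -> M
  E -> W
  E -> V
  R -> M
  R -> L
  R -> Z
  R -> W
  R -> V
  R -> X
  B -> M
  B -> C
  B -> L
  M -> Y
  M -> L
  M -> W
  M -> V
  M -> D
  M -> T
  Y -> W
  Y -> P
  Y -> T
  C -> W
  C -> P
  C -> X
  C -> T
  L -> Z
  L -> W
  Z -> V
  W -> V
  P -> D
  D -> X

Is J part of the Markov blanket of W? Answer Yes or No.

Children of W: V.
Pa(W) = {C, E, L, M, R, Y}.
Co-parents of W (other parents of its children):
  V also has parents E, M, R, Z.
MB(W) = {C, E, L, M, R, V, Y, Z}; J is not in this set.

No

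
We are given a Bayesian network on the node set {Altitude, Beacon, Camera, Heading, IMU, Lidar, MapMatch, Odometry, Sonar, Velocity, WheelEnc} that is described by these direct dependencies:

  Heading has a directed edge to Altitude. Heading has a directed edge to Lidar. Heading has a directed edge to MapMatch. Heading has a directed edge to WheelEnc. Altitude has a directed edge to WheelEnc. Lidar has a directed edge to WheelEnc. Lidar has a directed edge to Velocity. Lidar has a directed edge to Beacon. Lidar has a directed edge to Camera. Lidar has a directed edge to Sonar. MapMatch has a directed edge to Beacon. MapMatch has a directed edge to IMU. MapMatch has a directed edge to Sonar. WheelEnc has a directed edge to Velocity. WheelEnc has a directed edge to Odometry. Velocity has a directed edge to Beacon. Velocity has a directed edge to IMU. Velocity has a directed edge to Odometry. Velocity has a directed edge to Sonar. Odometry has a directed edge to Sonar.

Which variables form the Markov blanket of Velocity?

{Beacon, IMU, Lidar, MapMatch, Odometry, Sonar, WheelEnc}

Recall MB(v) = parents ∪ children ∪ spouses, where spouses are the other parents of v's children.
Velocity has parents Lidar, WheelEnc.
Ch(Velocity) = {Beacon, IMU, Odometry, Sonar}.
For each child, the remaining parents (spouses of Velocity):
  Beacon: Lidar, MapMatch
  IMU: MapMatch
  Odometry: WheelEnc
  Sonar: Lidar, MapMatch, Odometry
Union: {Lidar, WheelEnc} ∪ {Beacon, IMU, Odometry, Sonar} ∪ {Lidar, MapMatch, Odometry, WheelEnc} = {Beacon, IMU, Lidar, MapMatch, Odometry, Sonar, WheelEnc}.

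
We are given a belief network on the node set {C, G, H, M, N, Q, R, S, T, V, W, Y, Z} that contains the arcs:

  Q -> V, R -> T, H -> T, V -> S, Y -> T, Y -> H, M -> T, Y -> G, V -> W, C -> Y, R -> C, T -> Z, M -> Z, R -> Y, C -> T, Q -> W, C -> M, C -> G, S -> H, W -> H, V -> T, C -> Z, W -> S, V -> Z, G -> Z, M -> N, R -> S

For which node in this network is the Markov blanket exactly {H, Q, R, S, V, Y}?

W

The target node must have every member of {H, Q, R, S, V, Y} as a parent, child, or co-parent, and no others.
Parents of W: Q, V; children: H, S; co-parents: R, S, V, Y.
These exactly cover the given set, so the node is W.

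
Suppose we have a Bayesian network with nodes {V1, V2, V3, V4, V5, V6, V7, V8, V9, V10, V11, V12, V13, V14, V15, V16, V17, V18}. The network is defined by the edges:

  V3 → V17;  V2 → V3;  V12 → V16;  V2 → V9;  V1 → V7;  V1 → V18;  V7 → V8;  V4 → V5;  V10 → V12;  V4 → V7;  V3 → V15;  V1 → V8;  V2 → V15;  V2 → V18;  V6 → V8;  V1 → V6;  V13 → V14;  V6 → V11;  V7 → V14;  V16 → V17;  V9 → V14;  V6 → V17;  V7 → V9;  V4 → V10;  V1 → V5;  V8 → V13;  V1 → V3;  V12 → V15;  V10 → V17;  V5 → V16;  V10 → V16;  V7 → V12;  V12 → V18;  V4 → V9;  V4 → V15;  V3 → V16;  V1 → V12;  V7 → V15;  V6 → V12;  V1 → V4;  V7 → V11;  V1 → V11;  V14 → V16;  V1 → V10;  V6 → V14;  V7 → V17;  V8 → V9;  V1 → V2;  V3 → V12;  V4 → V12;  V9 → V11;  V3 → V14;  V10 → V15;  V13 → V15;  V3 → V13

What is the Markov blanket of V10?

V10 has parents V1, V4.
V10's children: V12, V15, V16, V17.
For each child, the remaining parents (spouses of V10):
  parents(V12) \ {V10} = {V1, V3, V4, V6, V7}.
  V15 also has parents V2, V3, V4, V7, V12, V13.
  parents(V16) \ {V10} = {V3, V5, V12, V14}.
  parents(V17) \ {V10} = {V3, V6, V7, V16}.
Union: {V1, V4} ∪ {V12, V15, V16, V17} ∪ {V1, V2, V3, V4, V5, V6, V7, V12, V13, V14, V16} = {V1, V2, V3, V4, V5, V6, V7, V12, V13, V14, V15, V16, V17}.

{V1, V2, V3, V4, V5, V6, V7, V12, V13, V14, V15, V16, V17}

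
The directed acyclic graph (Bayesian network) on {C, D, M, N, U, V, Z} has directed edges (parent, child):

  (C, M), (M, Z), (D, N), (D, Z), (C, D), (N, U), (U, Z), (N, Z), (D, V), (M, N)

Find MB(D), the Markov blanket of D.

{C, M, N, U, V, Z}

D has parent C.
Ch(D) = {N, V, Z}.
Other parents of D's children:
  N: M
  V: —
  Z: M, N, U
MB(D) = {C, M, N, U, V, Z}.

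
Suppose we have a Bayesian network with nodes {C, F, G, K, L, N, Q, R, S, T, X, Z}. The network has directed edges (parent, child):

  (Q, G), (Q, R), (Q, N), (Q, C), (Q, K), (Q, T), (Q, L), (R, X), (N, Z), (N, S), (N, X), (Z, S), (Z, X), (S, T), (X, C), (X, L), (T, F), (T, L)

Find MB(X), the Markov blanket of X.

The Markov blanket of a node is its parents, its children, and the other parents of its children.
Children of X: C, L.
Parents of X: N, R, Z.
Co-parents of X (other parents of its children):
  C also has parent Q.
  L's other parents are Q, T.
Union: {N, R, Z} ∪ {C, L} ∪ {Q, T} = {C, L, N, Q, R, T, Z}.

{C, L, N, Q, R, T, Z}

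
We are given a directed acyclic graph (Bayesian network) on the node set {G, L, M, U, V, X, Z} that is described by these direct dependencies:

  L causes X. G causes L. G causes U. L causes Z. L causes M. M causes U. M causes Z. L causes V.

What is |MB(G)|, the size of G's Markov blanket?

Pa(G) = {}.
Children of G: L, U.
Other parents of G's children:
  L has no other parent.
  U's other parent is M.
MB(G) = {L, M, U}, which has 3 nodes.

3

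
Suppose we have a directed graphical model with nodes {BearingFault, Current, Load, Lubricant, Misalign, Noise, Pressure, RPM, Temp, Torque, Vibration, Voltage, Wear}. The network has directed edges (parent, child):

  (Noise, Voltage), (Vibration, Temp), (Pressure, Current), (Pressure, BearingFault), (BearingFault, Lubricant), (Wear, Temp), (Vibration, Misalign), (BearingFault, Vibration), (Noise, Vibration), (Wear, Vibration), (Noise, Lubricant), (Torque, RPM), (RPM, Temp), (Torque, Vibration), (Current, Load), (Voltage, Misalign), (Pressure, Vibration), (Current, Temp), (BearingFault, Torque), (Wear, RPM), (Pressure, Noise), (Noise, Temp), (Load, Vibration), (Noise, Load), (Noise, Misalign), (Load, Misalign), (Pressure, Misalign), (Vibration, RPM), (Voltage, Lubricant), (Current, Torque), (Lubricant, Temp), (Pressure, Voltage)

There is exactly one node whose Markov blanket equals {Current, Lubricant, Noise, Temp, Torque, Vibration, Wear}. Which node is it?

The target node must have every member of {Current, Lubricant, Noise, Temp, Torque, Vibration, Wear} as a parent, child, or co-parent, and no others.
Parents of RPM: Torque, Vibration, Wear; children: Temp; co-parents: Current, Lubricant, Noise, Vibration, Wear.
These exactly cover the given set, so the node is RPM.

RPM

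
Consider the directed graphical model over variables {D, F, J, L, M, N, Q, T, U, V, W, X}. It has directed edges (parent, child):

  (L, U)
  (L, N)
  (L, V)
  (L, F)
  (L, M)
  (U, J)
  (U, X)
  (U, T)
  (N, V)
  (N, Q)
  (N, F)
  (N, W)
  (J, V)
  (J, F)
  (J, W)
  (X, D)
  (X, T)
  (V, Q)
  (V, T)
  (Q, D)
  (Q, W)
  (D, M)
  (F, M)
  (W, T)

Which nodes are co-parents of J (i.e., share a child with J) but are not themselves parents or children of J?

Children of J: F, V, W.
  V also has parents L, N.
  F also has parents L, N.
  W also has parents N, Q.
Excluding nodes already adjacent to J (F, U, V, W), the co-parent-only contribution is {L, N, Q}.

{L, N, Q}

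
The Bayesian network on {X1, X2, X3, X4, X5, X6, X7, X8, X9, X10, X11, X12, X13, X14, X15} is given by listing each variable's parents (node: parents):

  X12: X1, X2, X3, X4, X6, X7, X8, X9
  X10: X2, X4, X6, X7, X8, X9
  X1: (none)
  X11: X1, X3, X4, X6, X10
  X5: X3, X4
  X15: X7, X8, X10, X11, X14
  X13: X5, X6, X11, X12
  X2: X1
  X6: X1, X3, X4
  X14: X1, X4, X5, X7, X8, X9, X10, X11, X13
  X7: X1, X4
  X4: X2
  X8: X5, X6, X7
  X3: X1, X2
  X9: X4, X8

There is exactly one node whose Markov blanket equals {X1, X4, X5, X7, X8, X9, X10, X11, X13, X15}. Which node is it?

The target node must have every member of {X1, X4, X5, X7, X8, X9, X10, X11, X13, X15} as a parent, child, or co-parent, and no others.
Parents of X14: X1, X4, X5, X7, X8, X9, X10, X11, X13; children: X15; co-parents: X7, X8, X10, X11.
These exactly cover the given set, so the node is X14.

X14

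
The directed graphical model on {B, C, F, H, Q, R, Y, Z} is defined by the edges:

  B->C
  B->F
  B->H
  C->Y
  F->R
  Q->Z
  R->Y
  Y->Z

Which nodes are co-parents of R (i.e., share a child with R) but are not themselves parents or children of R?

Children of R: Y.
  parents(Y) \ {R} = {C}.
Excluding nodes already adjacent to R (F, Y), the co-parent-only contribution is {C}.

{C}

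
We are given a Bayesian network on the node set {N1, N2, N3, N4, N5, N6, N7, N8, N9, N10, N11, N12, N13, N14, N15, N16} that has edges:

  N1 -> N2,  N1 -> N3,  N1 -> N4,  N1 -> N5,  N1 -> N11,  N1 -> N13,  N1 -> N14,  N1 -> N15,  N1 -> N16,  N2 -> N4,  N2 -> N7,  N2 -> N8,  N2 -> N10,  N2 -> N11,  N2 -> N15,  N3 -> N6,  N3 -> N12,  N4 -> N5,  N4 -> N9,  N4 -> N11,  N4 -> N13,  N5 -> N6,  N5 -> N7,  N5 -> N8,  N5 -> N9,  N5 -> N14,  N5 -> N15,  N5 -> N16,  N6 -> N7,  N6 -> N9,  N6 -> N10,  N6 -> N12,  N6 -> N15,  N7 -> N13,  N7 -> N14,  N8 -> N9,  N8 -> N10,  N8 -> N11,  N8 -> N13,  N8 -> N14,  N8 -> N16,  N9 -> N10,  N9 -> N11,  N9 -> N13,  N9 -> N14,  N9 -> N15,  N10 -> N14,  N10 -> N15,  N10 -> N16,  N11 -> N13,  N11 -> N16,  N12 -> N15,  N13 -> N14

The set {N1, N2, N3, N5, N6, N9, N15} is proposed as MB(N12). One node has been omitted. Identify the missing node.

N12's parents: N3, N6.
Ch(N12) = {N15}.
Other parents of N12's children:
  N15 also has parents N1, N2, N5, N6, N9, N10.
MB(N12) = {N1, N2, N3, N5, N6, N9, N10, N15}.
Comparing with the claimed set, N10 is missing.

N10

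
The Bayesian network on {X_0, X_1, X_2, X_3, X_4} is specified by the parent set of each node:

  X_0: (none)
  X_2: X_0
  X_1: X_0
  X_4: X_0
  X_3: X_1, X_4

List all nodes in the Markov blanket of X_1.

Ch(X_1) = {X_3}.
Pa(X_1) = {X_0}.
Co-parents of X_1 (other parents of its children):
  X_3: X_4
Union: {X_0} ∪ {X_3} ∪ {X_4} = {X_0, X_3, X_4}.

{X_0, X_3, X_4}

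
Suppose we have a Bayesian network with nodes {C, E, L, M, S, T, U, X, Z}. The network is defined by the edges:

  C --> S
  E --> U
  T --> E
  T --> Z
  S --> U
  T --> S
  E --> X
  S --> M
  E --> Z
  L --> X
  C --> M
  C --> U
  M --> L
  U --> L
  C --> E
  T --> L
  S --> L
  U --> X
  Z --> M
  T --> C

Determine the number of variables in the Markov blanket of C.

Parents of C: T.
Children of C: E, M, S, U.
Co-parents of C (other parents of its children):
  E: T
  S: T
  M: S, Z
  U: E, S
MB(C) = {E, M, S, T, U, Z}, which has 6 nodes.

6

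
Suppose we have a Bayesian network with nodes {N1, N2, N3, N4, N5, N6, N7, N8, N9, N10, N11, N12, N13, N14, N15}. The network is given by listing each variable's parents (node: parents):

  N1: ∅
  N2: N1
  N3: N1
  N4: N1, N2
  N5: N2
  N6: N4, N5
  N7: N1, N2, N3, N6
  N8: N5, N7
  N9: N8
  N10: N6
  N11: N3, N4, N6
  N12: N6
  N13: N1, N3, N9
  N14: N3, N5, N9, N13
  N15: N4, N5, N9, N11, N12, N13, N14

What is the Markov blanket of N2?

Recall MB(v) = parents ∪ children ∪ spouses, where spouses are the other parents of v's children.
N2's parents: N1.
N2 has children N4, N5, N7.
Co-parents of N2 (other parents of its children):
  N4: N1
  N5: —
  N7: N1, N3, N6
Union: {N1} ∪ {N4, N5, N7} ∪ {N1, N3, N6} = {N1, N3, N4, N5, N6, N7}.

{N1, N3, N4, N5, N6, N7}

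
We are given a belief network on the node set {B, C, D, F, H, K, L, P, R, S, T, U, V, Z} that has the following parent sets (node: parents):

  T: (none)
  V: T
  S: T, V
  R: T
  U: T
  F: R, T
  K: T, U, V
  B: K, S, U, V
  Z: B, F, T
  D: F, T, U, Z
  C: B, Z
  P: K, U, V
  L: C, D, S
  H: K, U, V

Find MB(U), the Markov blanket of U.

{B, D, F, H, K, P, S, T, V, Z}

Recall MB(v) = parents ∪ children ∪ spouses, where spouses are the other parents of v's children.
U has parent T.
U's children: B, D, H, K, P.
Parents of each child, excluding U:
  K's other parents are T, V.
  parents(B) \ {U} = {K, S, V}.
  parents(D) \ {U} = {F, T, Z}.
  P also has parents K, V.
  H's other parents are K, V.
So the Markov blanket of U is {B, D, F, H, K, P, S, T, V, Z}.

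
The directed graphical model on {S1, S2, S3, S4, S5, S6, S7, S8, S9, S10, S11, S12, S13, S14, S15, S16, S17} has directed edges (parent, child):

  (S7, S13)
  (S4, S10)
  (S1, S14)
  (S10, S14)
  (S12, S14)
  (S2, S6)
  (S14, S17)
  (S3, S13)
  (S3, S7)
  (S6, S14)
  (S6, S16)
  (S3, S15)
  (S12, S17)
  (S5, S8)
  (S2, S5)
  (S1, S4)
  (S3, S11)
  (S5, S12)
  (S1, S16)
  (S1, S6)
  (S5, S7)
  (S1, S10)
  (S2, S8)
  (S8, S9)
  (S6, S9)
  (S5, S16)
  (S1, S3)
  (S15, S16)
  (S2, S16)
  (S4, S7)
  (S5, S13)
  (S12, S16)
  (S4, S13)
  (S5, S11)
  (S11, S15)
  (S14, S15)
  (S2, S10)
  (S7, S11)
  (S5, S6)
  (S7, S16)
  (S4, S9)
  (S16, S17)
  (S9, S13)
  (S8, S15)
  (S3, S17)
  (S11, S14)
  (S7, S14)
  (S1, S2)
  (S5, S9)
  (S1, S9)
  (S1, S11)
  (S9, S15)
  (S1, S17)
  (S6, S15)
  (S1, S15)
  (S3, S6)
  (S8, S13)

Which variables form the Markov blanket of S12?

{S1, S2, S3, S5, S6, S7, S10, S11, S14, S15, S16, S17}

Pa(S12) = {S5}.
Ch(S12) = {S14, S16, S17}.
Parents of each child, excluding S12:
  S14: S1, S6, S7, S10, S11
  S16: S1, S2, S5, S6, S7, S15
  S17: S1, S3, S14, S16
Union: {S5} ∪ {S14, S16, S17} ∪ {S1, S2, S3, S5, S6, S7, S10, S11, S14, S15, S16} = {S1, S2, S3, S5, S6, S7, S10, S11, S14, S15, S16, S17}.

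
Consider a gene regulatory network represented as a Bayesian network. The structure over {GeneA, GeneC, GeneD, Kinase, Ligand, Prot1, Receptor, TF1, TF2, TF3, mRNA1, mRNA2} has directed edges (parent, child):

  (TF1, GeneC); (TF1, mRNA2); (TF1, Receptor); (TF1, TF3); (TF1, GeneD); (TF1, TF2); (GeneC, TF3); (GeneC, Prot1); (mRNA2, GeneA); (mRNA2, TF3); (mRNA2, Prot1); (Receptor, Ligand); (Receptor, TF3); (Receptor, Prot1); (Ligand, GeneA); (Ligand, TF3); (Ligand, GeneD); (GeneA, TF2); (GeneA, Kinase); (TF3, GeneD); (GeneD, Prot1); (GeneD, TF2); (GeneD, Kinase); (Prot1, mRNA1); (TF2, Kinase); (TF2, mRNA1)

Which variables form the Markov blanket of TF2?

{GeneA, GeneD, Kinase, Prot1, TF1, mRNA1}

TF2 has parents GeneA, GeneD, TF1.
TF2 has children Kinase, mRNA1.
Parents of each child, excluding TF2:
  Kinase also has parents GeneA, GeneD.
  mRNA1's other parent is Prot1.
So the Markov blanket of TF2 is {GeneA, GeneD, Kinase, Prot1, TF1, mRNA1}.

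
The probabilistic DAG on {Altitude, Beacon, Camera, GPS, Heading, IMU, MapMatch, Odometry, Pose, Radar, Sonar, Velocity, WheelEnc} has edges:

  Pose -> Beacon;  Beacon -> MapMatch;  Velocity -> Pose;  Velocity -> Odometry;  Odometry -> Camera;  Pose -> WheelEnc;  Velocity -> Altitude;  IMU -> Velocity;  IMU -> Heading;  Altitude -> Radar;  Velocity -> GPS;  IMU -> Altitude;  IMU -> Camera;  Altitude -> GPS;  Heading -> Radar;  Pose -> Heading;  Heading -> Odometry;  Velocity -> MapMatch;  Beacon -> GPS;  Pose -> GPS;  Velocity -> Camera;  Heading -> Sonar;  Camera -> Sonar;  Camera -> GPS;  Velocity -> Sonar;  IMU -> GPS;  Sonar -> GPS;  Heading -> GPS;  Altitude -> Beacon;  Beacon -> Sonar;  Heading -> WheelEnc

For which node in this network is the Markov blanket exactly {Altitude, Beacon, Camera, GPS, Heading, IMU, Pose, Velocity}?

Sonar

The target node must have every member of {Altitude, Beacon, Camera, GPS, Heading, IMU, Pose, Velocity} as a parent, child, or co-parent, and no others.
Parents of Sonar: Beacon, Camera, Heading, Velocity; children: GPS; co-parents: Altitude, Beacon, Camera, Heading, IMU, Pose, Velocity.
These exactly cover the given set, so the node is Sonar.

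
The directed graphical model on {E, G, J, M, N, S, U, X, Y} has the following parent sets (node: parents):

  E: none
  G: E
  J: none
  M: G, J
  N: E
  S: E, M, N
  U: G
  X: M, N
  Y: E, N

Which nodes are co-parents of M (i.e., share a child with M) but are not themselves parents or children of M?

Children of M: S, X.
  S: E, N
  X: N
Excluding nodes already adjacent to M (G, J, S, X), the co-parent-only contribution is {E, N}.

{E, N}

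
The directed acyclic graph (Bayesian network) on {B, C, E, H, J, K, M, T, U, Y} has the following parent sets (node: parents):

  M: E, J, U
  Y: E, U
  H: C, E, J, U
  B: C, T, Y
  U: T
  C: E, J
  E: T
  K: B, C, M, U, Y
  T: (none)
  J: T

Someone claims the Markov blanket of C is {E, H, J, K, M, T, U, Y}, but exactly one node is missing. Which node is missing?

Pa(C) = {E, J}.
C's children: B, H, K.
Co-parents of C (other parents of its children):
  B's other parents are T, Y.
  K also has parents B, M, U, Y.
  H's other parents are E, J, U.
MB(C) = {B, E, H, J, K, M, T, U, Y}.
Comparing with the claimed set, B is missing.

B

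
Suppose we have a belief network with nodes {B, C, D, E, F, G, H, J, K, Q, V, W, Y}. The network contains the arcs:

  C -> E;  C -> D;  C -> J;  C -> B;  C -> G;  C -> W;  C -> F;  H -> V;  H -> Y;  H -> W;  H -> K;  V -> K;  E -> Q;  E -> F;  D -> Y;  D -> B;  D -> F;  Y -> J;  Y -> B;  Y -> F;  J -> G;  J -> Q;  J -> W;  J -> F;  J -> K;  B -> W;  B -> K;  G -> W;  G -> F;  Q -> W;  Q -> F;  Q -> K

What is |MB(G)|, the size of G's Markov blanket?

10

G's parents: C, J.
Ch(G) = {F, W}.
Co-parents of G (other parents of its children):
  W: B, C, H, J, Q
  F: C, D, E, J, Q, Y
MB(G) = {B, C, D, E, F, H, J, Q, W, Y}, which has 10 nodes.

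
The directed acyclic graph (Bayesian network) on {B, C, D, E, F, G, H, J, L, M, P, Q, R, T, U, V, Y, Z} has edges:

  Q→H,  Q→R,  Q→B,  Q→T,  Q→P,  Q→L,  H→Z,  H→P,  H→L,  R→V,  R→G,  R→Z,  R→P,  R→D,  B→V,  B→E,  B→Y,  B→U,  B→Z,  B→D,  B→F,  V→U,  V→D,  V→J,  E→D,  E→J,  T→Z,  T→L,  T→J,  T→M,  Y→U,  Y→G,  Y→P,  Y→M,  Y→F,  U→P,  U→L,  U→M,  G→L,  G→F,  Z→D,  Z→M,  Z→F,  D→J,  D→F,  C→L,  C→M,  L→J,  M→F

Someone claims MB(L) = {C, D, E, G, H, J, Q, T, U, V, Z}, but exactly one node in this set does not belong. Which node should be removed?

Recall MB(v) = parents ∪ children ∪ spouses, where spouses are the other parents of v's children.
L has child J.
L has parents C, G, H, Q, T, U.
For each child, the remaining parents (spouses of L):
  parents(J) \ {L} = {D, E, T, V}.
MB(L) = {C, D, E, G, H, J, Q, T, U, V}.
Z is neither a parent, child, nor co-parent of L, so it does not belong.

Z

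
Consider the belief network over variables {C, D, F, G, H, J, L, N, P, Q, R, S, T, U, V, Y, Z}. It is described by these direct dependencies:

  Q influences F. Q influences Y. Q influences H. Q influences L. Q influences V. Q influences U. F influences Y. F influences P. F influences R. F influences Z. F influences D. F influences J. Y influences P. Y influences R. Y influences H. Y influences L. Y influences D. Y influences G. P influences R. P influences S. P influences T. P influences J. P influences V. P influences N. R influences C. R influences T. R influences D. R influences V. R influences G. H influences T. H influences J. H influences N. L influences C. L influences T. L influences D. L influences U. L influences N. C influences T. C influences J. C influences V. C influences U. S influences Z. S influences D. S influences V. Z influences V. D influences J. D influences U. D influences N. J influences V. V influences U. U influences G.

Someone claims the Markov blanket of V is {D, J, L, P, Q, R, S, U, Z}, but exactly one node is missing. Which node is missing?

The Markov blanket of a node is its parents, its children, and the other parents of its children.
Pa(V) = {C, J, P, Q, R, S, Z}.
Ch(V) = {U}.
Co-parents of V (other parents of its children):
  U: C, D, L, Q
MB(V) = {C, D, J, L, P, Q, R, S, U, Z}.
Comparing with the claimed set, C is missing.

C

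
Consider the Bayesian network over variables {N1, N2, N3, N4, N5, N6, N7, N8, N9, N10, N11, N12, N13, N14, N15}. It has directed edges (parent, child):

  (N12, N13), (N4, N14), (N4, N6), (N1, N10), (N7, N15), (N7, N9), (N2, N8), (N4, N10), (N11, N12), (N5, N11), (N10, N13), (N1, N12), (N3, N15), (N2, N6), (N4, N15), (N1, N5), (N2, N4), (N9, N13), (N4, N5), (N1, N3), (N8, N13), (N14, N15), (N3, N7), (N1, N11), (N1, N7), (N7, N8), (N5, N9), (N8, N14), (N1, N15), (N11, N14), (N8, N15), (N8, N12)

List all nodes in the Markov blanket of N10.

Parents of N10: N1, N4.
Children of N10: N13.
Co-parents of N10 (other parents of its children):
  N13 also has parents N8, N9, N12.
Taking the union gives {N1, N4, N8, N9, N12, N13}.

{N1, N4, N8, N9, N12, N13}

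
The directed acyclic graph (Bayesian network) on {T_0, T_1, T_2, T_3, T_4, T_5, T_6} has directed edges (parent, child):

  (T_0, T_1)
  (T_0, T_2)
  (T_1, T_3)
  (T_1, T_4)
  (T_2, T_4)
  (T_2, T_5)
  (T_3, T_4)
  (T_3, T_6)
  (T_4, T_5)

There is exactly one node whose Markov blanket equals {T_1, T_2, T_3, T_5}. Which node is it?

The target node must have every member of {T_1, T_2, T_3, T_5} as a parent, child, or co-parent, and no others.
Parents of T_4: T_1, T_2, T_3; children: T_5; co-parents: T_2.
These exactly cover the given set, so the node is T_4.

T_4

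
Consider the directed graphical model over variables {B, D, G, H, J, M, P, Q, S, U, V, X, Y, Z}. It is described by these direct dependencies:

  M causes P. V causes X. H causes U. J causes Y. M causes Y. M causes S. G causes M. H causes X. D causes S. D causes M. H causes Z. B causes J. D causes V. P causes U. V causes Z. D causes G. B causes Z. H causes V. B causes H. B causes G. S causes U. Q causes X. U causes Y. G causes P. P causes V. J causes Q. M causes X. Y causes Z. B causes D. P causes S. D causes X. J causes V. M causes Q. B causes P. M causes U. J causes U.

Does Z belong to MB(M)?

Parents of M: D, G.
Children of M: P, Q, S, U, X, Y.
Co-parents of M (other parents of its children):
  P also has parents B, G.
  Q also has parent J.
  parents(S) \ {M} = {D, P}.
  parents(U) \ {M} = {H, J, P, S}.
  parents(X) \ {M} = {D, H, Q, V}.
  Y also has parents J, U.
MB(M) = {B, D, G, H, J, P, Q, S, U, V, X, Y}; Z is not in this set.

No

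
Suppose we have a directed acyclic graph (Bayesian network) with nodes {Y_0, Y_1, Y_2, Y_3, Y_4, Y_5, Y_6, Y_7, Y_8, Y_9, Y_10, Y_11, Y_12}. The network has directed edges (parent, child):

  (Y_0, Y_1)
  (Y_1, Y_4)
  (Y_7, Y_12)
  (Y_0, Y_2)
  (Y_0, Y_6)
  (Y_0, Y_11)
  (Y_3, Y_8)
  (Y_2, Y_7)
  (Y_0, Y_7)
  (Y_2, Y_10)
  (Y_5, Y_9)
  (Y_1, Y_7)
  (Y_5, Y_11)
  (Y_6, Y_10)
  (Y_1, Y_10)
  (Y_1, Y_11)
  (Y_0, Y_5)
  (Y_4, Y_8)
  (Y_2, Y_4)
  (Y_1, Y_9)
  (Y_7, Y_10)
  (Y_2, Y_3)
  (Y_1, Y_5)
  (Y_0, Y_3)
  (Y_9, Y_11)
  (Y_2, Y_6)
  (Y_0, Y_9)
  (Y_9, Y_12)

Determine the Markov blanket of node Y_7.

{Y_0, Y_1, Y_2, Y_6, Y_9, Y_10, Y_12}

Recall MB(v) = parents ∪ children ∪ spouses, where spouses are the other parents of v's children.
Parents of Y_7: Y_0, Y_1, Y_2.
Y_7 has children Y_10, Y_12.
Parents of each child, excluding Y_7:
  parents(Y_10) \ {Y_7} = {Y_1, Y_2, Y_6}.
  Y_12's other parent is Y_9.
MB(Y_7) = {Y_0, Y_1, Y_2, Y_6, Y_9, Y_10, Y_12}.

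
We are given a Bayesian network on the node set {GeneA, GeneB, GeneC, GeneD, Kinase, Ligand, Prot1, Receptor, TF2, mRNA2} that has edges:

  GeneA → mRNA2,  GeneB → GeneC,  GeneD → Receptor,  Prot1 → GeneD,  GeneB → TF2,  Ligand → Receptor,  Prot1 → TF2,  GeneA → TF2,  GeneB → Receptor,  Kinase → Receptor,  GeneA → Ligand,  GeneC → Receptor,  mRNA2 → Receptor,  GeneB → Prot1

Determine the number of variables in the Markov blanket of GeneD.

7

Parents of GeneD: Prot1.
GeneD has child Receptor.
Other parents of GeneD's children:
  parents(Receptor) \ {GeneD} = {GeneB, GeneC, Kinase, Ligand, mRNA2}.
MB(GeneD) = {GeneB, GeneC, Kinase, Ligand, Prot1, Receptor, mRNA2}, which has 7 nodes.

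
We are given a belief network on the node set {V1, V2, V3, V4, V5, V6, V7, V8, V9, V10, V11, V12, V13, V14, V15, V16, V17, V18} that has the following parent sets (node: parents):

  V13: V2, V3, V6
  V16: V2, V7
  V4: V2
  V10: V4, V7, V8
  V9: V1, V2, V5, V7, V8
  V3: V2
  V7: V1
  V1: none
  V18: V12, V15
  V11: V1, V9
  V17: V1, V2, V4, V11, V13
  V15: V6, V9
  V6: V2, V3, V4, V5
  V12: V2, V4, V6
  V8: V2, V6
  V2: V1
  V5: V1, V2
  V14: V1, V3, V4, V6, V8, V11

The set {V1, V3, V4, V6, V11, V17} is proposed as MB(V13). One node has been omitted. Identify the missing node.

V2

Parents of V13: V2, V3, V6.
Ch(V13) = {V17}.
For each child, the remaining parents (spouses of V13):
  parents(V17) \ {V13} = {V1, V2, V4, V11}.
MB(V13) = {V1, V2, V3, V4, V6, V11, V17}.
Comparing with the claimed set, V2 is missing.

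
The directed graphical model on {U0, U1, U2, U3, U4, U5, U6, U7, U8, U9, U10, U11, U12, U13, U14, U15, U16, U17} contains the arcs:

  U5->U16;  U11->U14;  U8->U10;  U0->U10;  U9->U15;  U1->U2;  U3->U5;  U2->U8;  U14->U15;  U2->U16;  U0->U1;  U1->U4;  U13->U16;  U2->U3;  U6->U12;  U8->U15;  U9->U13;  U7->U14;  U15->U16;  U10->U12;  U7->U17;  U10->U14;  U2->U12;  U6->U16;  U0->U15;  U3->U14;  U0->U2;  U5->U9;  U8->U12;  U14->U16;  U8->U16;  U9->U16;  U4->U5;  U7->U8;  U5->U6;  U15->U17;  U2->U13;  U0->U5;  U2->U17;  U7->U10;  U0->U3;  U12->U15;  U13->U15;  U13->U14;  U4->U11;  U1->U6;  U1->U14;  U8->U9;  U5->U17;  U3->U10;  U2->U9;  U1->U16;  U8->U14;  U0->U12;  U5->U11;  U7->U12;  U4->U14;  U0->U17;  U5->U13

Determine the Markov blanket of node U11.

{U1, U3, U4, U5, U7, U8, U10, U13, U14}

U11 has child U14.
U11 has parents U4, U5.
For each child, the remaining parents (spouses of U11):
  parents(U14) \ {U11} = {U1, U3, U4, U7, U8, U10, U13}.
Union: {U4, U5} ∪ {U14} ∪ {U1, U3, U4, U7, U8, U10, U13} = {U1, U3, U4, U5, U7, U8, U10, U13, U14}.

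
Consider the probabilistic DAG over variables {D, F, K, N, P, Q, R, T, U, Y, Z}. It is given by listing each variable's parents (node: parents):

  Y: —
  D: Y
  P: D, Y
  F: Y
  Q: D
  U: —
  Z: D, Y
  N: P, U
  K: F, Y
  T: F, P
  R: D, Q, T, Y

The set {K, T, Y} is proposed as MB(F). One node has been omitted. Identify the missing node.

Parents of F: Y.
F has children K, T.
Parents of each child, excluding F:
  K: Y
  T: P
MB(F) = {K, P, T, Y}.
Comparing with the claimed set, P is missing.

P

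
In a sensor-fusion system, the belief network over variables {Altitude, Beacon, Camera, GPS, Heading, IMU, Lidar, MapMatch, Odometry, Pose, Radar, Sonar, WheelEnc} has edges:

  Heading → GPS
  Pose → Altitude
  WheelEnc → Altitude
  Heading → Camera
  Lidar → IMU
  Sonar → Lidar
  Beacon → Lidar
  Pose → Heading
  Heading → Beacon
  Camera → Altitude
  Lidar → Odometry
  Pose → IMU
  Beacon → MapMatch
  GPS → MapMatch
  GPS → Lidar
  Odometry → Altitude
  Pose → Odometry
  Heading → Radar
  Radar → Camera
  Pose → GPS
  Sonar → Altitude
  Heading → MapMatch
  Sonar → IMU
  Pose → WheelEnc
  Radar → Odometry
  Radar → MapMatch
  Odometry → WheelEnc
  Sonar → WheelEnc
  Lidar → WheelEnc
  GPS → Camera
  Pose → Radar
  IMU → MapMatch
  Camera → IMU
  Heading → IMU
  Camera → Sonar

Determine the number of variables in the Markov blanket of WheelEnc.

6

Parents of WheelEnc: Lidar, Odometry, Pose, Sonar.
Ch(WheelEnc) = {Altitude}.
For each child, the remaining parents (spouses of WheelEnc):
  Altitude: Camera, Odometry, Pose, Sonar
MB(WheelEnc) = {Altitude, Camera, Lidar, Odometry, Pose, Sonar}, which has 6 nodes.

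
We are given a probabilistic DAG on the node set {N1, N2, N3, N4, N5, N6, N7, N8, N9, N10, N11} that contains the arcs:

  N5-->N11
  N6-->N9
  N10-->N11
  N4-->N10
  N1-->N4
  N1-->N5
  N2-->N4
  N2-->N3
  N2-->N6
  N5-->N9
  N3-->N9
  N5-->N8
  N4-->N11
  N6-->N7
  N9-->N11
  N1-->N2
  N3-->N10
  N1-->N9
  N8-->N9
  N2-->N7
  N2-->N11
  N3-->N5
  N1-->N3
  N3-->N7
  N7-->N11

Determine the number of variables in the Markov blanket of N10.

7

N10 has child N11.
N10's parents: N3, N4.
For each child, the remaining parents (spouses of N10):
  parents(N11) \ {N10} = {N2, N4, N5, N7, N9}.
MB(N10) = {N2, N3, N4, N5, N7, N9, N11}, which has 7 nodes.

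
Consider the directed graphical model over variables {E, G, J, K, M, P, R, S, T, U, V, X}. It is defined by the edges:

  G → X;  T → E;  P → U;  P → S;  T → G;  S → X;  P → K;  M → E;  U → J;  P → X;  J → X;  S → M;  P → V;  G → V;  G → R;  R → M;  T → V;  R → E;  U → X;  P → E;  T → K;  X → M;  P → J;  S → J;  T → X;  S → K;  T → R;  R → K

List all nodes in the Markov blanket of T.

Parents of T: none.
T's children: E, G, K, R, V, X.
Other parents of T's children:
  G: —
  R: G
  X: G, J, P, S, U
  K: P, R, S
  E: M, P, R
  V: G, P
MB(T) = {E, G, J, K, M, P, R, S, U, V, X}.

{E, G, J, K, M, P, R, S, U, V, X}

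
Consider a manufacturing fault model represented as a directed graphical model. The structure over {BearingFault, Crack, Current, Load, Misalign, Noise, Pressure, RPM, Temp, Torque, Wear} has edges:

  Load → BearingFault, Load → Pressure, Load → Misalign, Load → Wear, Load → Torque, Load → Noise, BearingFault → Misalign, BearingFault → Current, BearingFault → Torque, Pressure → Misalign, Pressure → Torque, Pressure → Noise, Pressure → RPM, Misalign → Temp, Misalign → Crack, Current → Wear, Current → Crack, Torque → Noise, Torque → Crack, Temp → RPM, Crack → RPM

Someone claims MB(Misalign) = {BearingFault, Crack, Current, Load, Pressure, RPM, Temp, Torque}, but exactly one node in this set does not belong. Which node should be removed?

Recall MB(v) = parents ∪ children ∪ spouses, where spouses are the other parents of v's children.
Pa(Misalign) = {BearingFault, Load, Pressure}.
Ch(Misalign) = {Crack, Temp}.
Co-parents of Misalign (other parents of its children):
  Temp has no other parent.
  Crack's other parents are Current, Torque.
MB(Misalign) = {BearingFault, Crack, Current, Load, Pressure, Temp, Torque}.
RPM is neither a parent, child, nor co-parent of Misalign, so it does not belong.

RPM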